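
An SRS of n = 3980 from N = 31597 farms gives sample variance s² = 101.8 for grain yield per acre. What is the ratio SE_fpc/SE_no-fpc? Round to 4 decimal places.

f = n/N = 3980/31597 = 0.12596133.
SE_no-fpc = √(s²/n) = 0.15993089; SE_fpc = √((1−f)s²/n) = 0.14951945.
Ratio = √(1−f) = 0.93490036.

0.9349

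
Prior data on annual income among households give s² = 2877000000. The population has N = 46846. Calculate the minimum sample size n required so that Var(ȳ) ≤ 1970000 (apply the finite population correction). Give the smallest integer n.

1417

Without fpc, n₀ = s²/D = 2877000000/1970000 = 1460.4061.
With fpc, (1 − n/N)·s²/n ≤ D requires n ≥ n₀/(1 + n₀/N) = 1460.4061/(1 + 1460.4061/46846) = 1416.2549.
Rounding up, n = 1417.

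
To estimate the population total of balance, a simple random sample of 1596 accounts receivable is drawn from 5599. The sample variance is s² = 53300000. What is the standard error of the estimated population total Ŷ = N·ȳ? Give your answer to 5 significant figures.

Var(Ŷ) = N²·Var(ȳ) = N²·(1 − n/N)·s²/n.
f = 1596/5599 = 0.28505090; Var(ȳ) = 0.71494910·53300000/1596 = 23876.433.
Var(Ŷ) = 5599² · 23876.433 = 7.4849755 × 10^11.
SE(Ŷ) = √(7.4849755 × 10^11) = 865160.

865160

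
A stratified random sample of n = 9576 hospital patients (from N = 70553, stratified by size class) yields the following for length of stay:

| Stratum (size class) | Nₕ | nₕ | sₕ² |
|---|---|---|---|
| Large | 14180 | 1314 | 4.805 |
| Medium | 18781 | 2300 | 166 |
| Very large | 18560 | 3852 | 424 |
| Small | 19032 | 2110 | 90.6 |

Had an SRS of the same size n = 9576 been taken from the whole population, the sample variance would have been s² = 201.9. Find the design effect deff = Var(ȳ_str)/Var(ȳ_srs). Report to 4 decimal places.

Var(ȳ_str) = Σ Wₕ²(1−fₕ)sₕ²/nₕ with Wₕ = Nₕ/70553:
  Large: (14180/70553)²·(1−1314/14180)·4.805/1314 = 1.3402531 × 10^-4
  Medium: (18781/70553)²·(1−2300/18781)·166/2300 = 0.0044879866
  Very large: (18560/70553)²·(1−3852/18560)·424/3852 = 0.0060364304
  Small: (19032/70553)²·(1−2110/19032)·90.6/2110 = 0.0027781193
  → Var(ȳ_str) = 0.013436562.
Var(ȳ_srs) = (1 − 9576/70553)·201.9/9576 = 0.018222281.
deff = 0.013436562 / 0.018222281 = 0.7374.

0.7374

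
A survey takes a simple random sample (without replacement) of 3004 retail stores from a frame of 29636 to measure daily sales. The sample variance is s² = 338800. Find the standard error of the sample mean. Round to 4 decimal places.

Under SRS without replacement, Var(ȳ) = (1 − f)·s²/n with f = n/N = 3004/29636 = 0.10136321.
Var(ȳ) = (1 − 0.10136321)·338800/3004 = 0.89863679·112.78296 = 101.35091.
SE(ȳ) = √(101.35091) = 10.0673.

10.0673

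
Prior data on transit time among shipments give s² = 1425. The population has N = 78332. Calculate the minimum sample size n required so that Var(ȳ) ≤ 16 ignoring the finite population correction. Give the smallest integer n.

90

Without fpc, n₀ = s²/D = 1425/16 = 89.0625.
Rounding up, n = 90.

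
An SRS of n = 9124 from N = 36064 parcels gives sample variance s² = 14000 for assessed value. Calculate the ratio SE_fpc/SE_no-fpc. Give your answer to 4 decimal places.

0.8643

f = n/N = 9124/36064 = 0.25299468.
SE_no-fpc = √(s²/n) = 1.238715; SE_fpc = √((1−f)s²/n) = 1.0706148.
Ratio = √(1−f) = 0.86429470.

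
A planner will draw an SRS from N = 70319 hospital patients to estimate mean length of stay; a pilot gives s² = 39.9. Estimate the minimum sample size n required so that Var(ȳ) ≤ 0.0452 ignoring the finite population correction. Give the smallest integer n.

883

Without fpc, n₀ = s²/D = 39.9/0.0452 = 882.7434.
Rounding up, n = 883.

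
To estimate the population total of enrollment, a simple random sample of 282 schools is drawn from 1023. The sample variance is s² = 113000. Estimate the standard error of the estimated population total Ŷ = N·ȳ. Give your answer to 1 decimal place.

Var(Ŷ) = N²·Var(ȳ) = N²·(1 − n/N)·s²/n.
f = 282/1023 = 0.27565982; Var(ȳ) = 0.72434018·113000/282 = 290.24979.
Var(Ŷ) = 1023² · 290.24979 = 3.0375482 × 10^8.
SE(Ŷ) = √(3.0375482 × 10^8) = 17428.6.

17428.6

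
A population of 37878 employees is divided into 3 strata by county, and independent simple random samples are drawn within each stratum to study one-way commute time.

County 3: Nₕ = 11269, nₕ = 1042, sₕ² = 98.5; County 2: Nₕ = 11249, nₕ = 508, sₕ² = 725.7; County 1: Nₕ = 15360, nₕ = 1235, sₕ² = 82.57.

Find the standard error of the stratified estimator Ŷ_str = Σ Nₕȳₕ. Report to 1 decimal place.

Var(Ŷ_str) = Σₕ Nₕ²(1 − fₕ)sₕ²/nₕ.
County 3: 11269²·(1 − 1042/11269)·98.5/1042 = 1.0894371 × 10^7.
County 2: 11249²·(1 − 508/11249)·725.7/508 = 1.7260447 × 10^8.
County 1: 15360²·(1 − 1235/15360)·82.57/1235 = 1.4505577 × 10^7.
Sum = 1.9800442 × 10^8.
SE = √(1.9800442 × 10^8) = 14071.4.

14071.4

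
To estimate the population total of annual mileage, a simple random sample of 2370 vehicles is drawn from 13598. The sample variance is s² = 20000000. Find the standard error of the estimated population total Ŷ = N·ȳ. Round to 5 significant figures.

Var(Ŷ) = N²·Var(ȳ) = N²·(1 − n/N)·s²/n.
f = 2370/13598 = 0.17429034; Var(ȳ) = 0.82570966·20000000/2370 = 6968.014.
Var(Ŷ) = 13598² · 6968.014 = 1.2884248 × 10^12.
SE(Ŷ) = √(1.2884248 × 10^12) = 1.1351 × 10^6.

1.1351 × 10^6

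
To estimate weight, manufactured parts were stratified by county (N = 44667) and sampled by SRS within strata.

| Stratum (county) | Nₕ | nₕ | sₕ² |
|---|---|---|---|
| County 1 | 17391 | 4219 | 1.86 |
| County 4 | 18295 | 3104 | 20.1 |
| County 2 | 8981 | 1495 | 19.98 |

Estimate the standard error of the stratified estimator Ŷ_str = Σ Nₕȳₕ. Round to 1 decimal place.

1673.1

Var(Ŷ_str) = Σₕ Nₕ²(1 − fₕ)sₕ²/nₕ.
County 1: 17391²·(1 − 4219/17391)·1.86/4219 = 100990.31.
County 4: 18295²·(1 − 3104/18295)·20.1/3104 = 1.799671 × 10^6.
County 2: 8981²·(1 − 1495/8981)·19.98/1495 = 898522.2.
Sum = 2.7991835 × 10^6.
SE = √(2.7991835 × 10^6) = 1673.1.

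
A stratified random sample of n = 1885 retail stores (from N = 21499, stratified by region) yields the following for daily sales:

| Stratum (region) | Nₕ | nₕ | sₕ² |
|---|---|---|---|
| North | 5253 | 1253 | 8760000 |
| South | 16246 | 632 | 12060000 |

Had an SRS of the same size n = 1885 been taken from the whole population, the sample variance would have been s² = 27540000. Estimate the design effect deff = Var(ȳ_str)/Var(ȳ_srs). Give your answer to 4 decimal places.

0.8095

Var(ȳ_str) = Σ Wₕ²(1−fₕ)sₕ²/nₕ with Wₕ = Nₕ/21499:
  North: (5253/21499)²·(1−1253/5253)·8760000/1253 = 317.82196
  South: (16246/21499)²·(1−632/16246)·12060000/632 = 10472.596
  → Var(ȳ_str) = 10790.418.
Var(ȳ_srs) = (1 − 1885/21499)·27540000/1885 = 13329.09.
deff = 10790.418 / 13329.09 = 0.8095.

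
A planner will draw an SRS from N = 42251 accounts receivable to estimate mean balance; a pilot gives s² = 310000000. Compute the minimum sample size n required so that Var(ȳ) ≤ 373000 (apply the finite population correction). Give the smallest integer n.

Without fpc, n₀ = s²/D = 310000000/373000 = 831.0992.
With fpc, (1 − n/N)·s²/n ≤ D requires n ≥ n₀/(1 + n₀/N) = 831.0992/(1 + 831.0992/42251) = 815.0664.
Rounding up, n = 816.

816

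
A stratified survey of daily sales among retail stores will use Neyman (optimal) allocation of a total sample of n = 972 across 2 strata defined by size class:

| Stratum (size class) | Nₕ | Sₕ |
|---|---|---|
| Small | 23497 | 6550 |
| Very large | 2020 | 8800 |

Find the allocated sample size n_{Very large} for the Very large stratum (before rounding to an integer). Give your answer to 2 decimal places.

Neyman allocation: nₕ = n·NₕSₕ / Σⱼ NⱼSⱼ.
Σ NⱼSⱼ = 23497·6550 + 2020·8800 = 1.7168135 × 10^8.
n_{Very large} = 972·2020·8800 / (1.7168135 × 10^8) = 100.64.

100.64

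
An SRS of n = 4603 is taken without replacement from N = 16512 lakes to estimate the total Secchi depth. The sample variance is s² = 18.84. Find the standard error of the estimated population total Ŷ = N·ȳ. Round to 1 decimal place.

897.1

Var(Ŷ) = N²·Var(ȳ) = N²·(1 − n/N)·s²/n.
f = 4603/16512 = 0.27876696; Var(ȳ) = 0.72123304·18.84/4603 = 0.0029519945.
Var(Ŷ) = 16512² · 0.0029519945 = 804849.92.
SE(Ŷ) = √(804849.92) = 897.1.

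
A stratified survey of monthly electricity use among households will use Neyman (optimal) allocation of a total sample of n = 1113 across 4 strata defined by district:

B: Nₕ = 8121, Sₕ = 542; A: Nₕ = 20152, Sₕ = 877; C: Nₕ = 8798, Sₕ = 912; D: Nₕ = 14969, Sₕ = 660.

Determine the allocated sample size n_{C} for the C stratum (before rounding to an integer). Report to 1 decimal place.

Neyman allocation: nₕ = n·NₕSₕ / Σⱼ NⱼSⱼ.
Σ NⱼSⱼ = 8121·542 + 20152·877 + 8798·912 + 14969·660 = 3.9978202 × 10^7.
n_{C} = 1113·8798·912 / (3.9978202 × 10^7) = 223.4.

223.4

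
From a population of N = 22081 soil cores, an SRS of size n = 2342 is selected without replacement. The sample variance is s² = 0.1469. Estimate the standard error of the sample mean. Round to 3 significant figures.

0.00749

Under SRS without replacement, Var(ȳ) = (1 − f)·s²/n with f = n/N = 2342/22081 = 0.10606404.
Var(ȳ) = (1 − 0.10606404)·0.1469/2342 = 0.89393596·6.2724167 × 10^-5 = 5.6071389 × 10^-5.
SE(ȳ) = √(5.6071389 × 10^-5) = 0.00749.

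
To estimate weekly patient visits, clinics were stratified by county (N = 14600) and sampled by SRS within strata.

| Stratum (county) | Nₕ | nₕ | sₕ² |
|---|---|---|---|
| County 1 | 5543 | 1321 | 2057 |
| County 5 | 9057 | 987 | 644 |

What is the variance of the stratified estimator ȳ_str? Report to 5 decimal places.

0.39469

Var(ȳ_str) = Σₕ Wₕ²(1 − fₕ)sₕ²/nₕ with Wₕ = Nₕ/N, N = 14600.
County 1: Wₕ = 0.37965753; term = 0.37965753²·(1 − 0.23831860)·2057/1321 = 0.17095778.
County 5: Wₕ = 0.62034247; term = 0.62034247²·(1 − 0.10897648)·644/987 = 0.22372829.
Sum = 0.39468607.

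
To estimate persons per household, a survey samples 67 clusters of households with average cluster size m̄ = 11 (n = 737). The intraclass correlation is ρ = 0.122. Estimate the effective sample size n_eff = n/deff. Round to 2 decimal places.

deff = 1 + (11 − 1)·0.122 = 1 + 1.22 = 2.22.
n_eff = 737 / 2.22 = 331.98.

331.98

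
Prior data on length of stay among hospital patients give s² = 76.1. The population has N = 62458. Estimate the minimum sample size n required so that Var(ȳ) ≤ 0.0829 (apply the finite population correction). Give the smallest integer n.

905

Without fpc, n₀ = s²/D = 76.1/0.0829 = 917.9735.
With fpc, (1 − n/N)·s²/n ≤ D requires n ≥ n₀/(1 + n₀/N) = 917.9735/(1 + 917.9735/62458) = 904.6771.
Rounding up, n = 905.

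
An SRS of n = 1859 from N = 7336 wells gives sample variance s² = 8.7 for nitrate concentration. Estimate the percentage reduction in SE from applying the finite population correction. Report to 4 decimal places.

13.5944

f = n/N = 1859/7336 = 0.25340785.
SE_no-fpc = √(s²/n) = 0.068410054; SE_fpc = √((1−f)s²/n) = 0.059110093.
Ratio = √(1−f) = 0.86405564. Reduction = 100·(1 − 0.86405564) = 13.5944%.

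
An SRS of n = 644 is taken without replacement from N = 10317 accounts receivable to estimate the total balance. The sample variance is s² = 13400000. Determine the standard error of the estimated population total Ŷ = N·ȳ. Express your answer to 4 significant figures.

1.441 × 10^6

Var(Ŷ) = N²·Var(ȳ) = N²·(1 − n/N)·s²/n.
f = 644/10317 = 0.06242125; Var(ȳ) = 0.93757875·13400000/644 = 19508.626.
Var(Ŷ) = 10317² · 19508.626 = 2.0765077 × 10^12.
SE(Ŷ) = √(2.0765077 × 10^12) = 1.441 × 10^6.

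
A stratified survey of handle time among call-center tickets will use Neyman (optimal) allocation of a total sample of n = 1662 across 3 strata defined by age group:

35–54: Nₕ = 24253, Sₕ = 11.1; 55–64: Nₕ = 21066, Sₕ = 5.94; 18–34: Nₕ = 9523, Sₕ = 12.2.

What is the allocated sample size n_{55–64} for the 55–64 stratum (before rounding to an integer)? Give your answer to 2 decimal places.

407.37

Neyman allocation: nₕ = n·NₕSₕ / Σⱼ NⱼSⱼ.
Σ NⱼSⱼ = 24253·11.1 + 21066·5.94 + 9523·12.2 = 510520.94.
n_{55–64} = 1662·21066·5.94 / 510520.94 = 407.37.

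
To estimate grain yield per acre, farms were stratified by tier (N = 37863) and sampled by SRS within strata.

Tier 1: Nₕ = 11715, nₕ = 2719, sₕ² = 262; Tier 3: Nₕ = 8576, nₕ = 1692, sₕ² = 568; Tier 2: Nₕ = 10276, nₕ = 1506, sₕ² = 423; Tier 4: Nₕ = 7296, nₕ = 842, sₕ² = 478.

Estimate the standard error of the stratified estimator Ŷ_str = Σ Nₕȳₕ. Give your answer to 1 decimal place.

Var(Ŷ_str) = Σₕ Nₕ²(1 − fₕ)sₕ²/nₕ.
Tier 1: 11715²·(1 − 2719/11715)·262/2719 = 1.0155091 × 10^7.
Tier 3: 8576²·(1 − 1692/8576)·568/1692 = 1.9818629 × 10^7.
Tier 2: 10276²·(1 − 1506/10276)·423/1506 = 2.5312736 × 10^7.
Tier 4: 7296²·(1 − 842/7296)·478/842 = 2.6731885 × 10^7.
Sum = 8.2018341 × 10^7.
SE = √(8.2018341 × 10^7) = 9056.4.

9056.4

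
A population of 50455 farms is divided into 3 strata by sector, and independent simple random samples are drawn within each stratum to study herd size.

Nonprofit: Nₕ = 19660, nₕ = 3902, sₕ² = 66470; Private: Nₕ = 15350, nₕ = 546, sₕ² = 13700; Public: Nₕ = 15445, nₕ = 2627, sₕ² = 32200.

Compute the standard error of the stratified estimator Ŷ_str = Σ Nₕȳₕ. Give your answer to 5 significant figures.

Var(Ŷ_str) = Σₕ Nₕ²(1 − fₕ)sₕ²/nₕ.
Nonprofit: 19660²·(1 − 3902/19660)·66470/3902 = 5.2774366 × 10^9.
Private: 15350²·(1 − 546/15350)·13700/546 = 5.7018447 × 10^9.
Public: 15445²·(1 − 2627/15445)·32200/2627 = 2.4266323 × 10^9.
Sum = 1.3405914 × 10^10.
SE = √(1.3405914 × 10^10) = 115780.

115780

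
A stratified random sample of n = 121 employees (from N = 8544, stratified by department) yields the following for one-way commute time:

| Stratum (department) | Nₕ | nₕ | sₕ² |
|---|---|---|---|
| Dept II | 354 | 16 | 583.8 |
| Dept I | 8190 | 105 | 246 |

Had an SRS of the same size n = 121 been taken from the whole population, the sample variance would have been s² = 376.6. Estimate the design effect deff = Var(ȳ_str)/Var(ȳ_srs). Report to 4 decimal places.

Var(ȳ_str) = Σ Wₕ²(1−fₕ)sₕ²/nₕ with Wₕ = Nₕ/8544:
  Dept II: (354/8544)²·(1−16/354)·583.8/16 = 0.059805564
  Dept I: (8190/8544)²·(1−105/8190)·246/105 = 2.1251386
  → Var(ȳ_str) = 2.1849442.
Var(ȳ_srs) = (1 − 121/8544)·376.6/121 = 3.068319.
deff = 2.1849442 / 3.068319 = 0.7121.

0.7121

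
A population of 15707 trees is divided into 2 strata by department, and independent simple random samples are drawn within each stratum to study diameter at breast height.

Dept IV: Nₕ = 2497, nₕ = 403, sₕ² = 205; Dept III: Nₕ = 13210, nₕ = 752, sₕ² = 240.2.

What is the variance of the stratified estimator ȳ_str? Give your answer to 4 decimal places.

Var(ȳ_str) = Σₕ Wₕ²(1 − fₕ)sₕ²/nₕ with Wₕ = Nₕ/N, N = 15707.
Dept IV: Wₕ = 0.15897371; term = 0.15897371²·(1 − 0.16139367)·205/403 = 0.010780963.
Dept III: Wₕ = 0.84102629; term = 0.84102629²·(1 − 0.05692657)·240.2/752 = 0.21306878.
Sum = 0.22384974.

0.2238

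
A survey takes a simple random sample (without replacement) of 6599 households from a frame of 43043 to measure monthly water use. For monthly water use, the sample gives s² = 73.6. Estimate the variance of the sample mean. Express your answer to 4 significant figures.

Under SRS without replacement, Var(ȳ) = (1 − f)·s²/n with f = n/N = 6599/43043 = 0.15331180.
Var(ȳ) = (1 − 0.15331180)·73.6/6599 = 0.84668820·0.011153205 = 0.009443287.

0.009443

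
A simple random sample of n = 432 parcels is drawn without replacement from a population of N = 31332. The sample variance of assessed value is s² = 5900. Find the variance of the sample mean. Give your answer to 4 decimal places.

Under SRS without replacement, Var(ȳ) = (1 − f)·s²/n with f = n/N = 432/31332 = 0.01378782.
Var(ȳ) = (1 − 0.01378782)·5900/432 = 0.98621218·13.657407 = 13.469102.

13.4691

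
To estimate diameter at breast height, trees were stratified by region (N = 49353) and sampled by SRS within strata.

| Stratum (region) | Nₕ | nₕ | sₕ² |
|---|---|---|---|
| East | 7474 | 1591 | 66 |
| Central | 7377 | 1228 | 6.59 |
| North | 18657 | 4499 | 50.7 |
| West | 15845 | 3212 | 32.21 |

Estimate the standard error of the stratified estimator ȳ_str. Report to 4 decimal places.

0.0538

Var(ȳ_str) = Σₕ Wₕ²(1 − fₕ)sₕ²/nₕ with Wₕ = Nₕ/N, N = 49353.
East: Wₕ = 0.15143963; term = 0.15143963²·(1 − 0.21287129)·66/1591 = 7.4885647 × 10^-4.
Central: Wₕ = 0.14947420; term = 0.14947420²·(1 − 0.16646333)·6.59/1228 = 9.994112 × 10^-5.
North: Wₕ = 0.37803173; term = 0.37803173²·(1 − 0.24114273)·50.7/4499 = 0.0012221051.
West: Wₕ = 0.32105444; term = 0.32105444²·(1 − 0.20271379)·32.21/3212 = 8.2411309 × 10^-4.
Sum = 0.0028950158.
SE = √(0.0028950158) = 0.0538.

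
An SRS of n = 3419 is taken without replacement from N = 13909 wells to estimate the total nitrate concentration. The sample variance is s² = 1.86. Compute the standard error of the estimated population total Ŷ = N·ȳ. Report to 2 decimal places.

Var(Ŷ) = N²·Var(ȳ) = N²·(1 − n/N)·s²/n.
f = 3419/13909 = 0.24581206; Var(ȳ) = 0.75418794·1.86/3419 = 4.1029235 × 10^-4.
Var(Ŷ) = 13909² · (4.1029235 × 10^-4) = 79375.273.
SE(Ŷ) = √(79375.273) = 281.74.

281.74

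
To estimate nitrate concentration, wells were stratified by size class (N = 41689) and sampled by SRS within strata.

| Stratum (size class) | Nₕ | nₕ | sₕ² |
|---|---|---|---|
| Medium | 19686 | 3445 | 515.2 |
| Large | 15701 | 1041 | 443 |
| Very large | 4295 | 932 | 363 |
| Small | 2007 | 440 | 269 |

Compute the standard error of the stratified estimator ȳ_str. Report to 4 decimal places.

Var(ȳ_str) = Σₕ Wₕ²(1 − fₕ)sₕ²/nₕ with Wₕ = Nₕ/N, N = 41689.
Medium: Wₕ = 0.47221089; term = 0.47221089²·(1 − 0.17499746)·515.2/3445 = 0.027511478.
Large: Wₕ = 0.37662213; term = 0.37662213²·(1 − 0.06630151)·443/1041 = 0.056360044.
Very large: Wₕ = 0.10302478; term = 0.10302478²·(1 − 0.21699651)·363/932 = 0.0032369634.
Small: Wₕ = 0.04814220; term = 0.04814220²·(1 − 0.21923269)·269/440 = 0.0011063003.
Sum = 0.088214786.
SE = √(0.088214786) = 0.2970.

0.2970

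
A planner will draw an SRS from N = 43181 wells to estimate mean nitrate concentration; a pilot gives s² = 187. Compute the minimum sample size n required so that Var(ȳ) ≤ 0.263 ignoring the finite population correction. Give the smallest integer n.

712

Without fpc, n₀ = s²/D = 187/0.263 = 711.0266.
Rounding up, n = 712.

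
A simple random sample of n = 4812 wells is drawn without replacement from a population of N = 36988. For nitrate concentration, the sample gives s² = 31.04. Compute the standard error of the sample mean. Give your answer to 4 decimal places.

0.0749

Under SRS without replacement, Var(ȳ) = (1 − f)·s²/n with f = n/N = 4812/36988 = 0.13009625.
Var(ȳ) = (1 − 0.13009625)·31.04/4812 = 0.86990375·0.0064505403 = 0.0056113492.
SE(ȳ) = √(0.0056113492) = 0.0749.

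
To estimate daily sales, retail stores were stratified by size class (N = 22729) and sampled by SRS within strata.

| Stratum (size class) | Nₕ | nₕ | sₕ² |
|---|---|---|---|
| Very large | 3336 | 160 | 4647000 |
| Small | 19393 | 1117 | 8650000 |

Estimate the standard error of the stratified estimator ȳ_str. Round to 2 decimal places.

Var(ȳ_str) = Σₕ Wₕ²(1 − fₕ)sₕ²/nₕ with Wₕ = Nₕ/N, N = 22729.
Very large: Wₕ = 0.14677285; term = 0.14677285²·(1 − 0.04796163)·4647000/160 = 595.66018.
Small: Wₕ = 0.85322715; term = 0.85322715²·(1 − 0.05759810)·8650000/1117 = 5312.8606.
Sum = 5908.5208.
SE = √(5908.5208) = 76.87.

76.87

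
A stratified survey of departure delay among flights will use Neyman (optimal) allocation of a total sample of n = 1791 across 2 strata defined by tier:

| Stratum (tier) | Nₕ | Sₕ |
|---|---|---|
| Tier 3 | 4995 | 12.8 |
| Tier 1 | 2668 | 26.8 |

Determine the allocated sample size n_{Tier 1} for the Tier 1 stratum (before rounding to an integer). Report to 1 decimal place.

Neyman allocation: nₕ = n·NₕSₕ / Σⱼ NⱼSⱼ.
Σ NⱼSⱼ = 4995·12.8 + 2668·26.8 = 135438.4.
n_{Tier 1} = 1791·2668·26.8 / 135438.4 = 945.5.

945.5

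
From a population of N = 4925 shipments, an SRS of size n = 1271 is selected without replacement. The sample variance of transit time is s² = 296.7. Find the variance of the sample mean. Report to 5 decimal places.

Under SRS without replacement, Var(ȳ) = (1 − f)·s²/n with f = n/N = 1271/4925 = 0.25807107.
Var(ȳ) = (1 − 0.25807107)·296.7/1271 = 0.74192893·0.23343824 = 0.17319458.

0.17319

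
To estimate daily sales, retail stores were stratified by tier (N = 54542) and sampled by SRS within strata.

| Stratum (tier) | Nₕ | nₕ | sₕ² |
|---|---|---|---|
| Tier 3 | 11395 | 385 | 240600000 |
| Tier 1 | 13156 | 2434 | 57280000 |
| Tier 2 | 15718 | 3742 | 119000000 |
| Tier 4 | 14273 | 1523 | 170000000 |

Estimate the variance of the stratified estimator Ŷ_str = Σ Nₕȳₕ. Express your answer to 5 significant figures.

Var(Ŷ_str) = Σₕ Nₕ²(1 − fₕ)sₕ²/nₕ.
Tier 3: 11395²·(1 − 385/11395)·240600000/385 = 7.8403697 × 10^13.
Tier 1: 13156²·(1 − 2434/13156)·57280000/2434 = 3.3195721 × 10^12.
Tier 2: 15718²·(1 − 3742/15718)·119000000/3742 = 5.9862142 × 10^12.
Tier 4: 14273²·(1 − 1523/14273)·170000000/1523 = 2.0313019 × 10^13.
Sum = 1.080225 × 10^14.

1.0802 × 10^14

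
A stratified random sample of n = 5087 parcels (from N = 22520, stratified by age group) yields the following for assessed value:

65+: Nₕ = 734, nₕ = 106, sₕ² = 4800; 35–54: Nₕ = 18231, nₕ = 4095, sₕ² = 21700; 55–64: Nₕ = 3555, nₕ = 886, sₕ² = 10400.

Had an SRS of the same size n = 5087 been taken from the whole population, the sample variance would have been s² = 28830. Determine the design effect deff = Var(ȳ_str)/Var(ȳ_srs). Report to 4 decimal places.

Var(ȳ_str) = Σ Wₕ²(1−fₕ)sₕ²/nₕ with Wₕ = Nₕ/22520:
  65+: (734/22520)²·(1−106/734)·4800/106 = 0.041158004
  35–54: (18231/22520)²·(1−4095/18231)·21700/4095 = 2.6928123
  55–64: (3555/22520)²·(1−886/3555)·10400/886 = 0.21960945
  → Var(ȳ_str) = 2.9535798.
Var(ȳ_srs) = (1 − 5087/22520)·28830/5087 = 4.3871921.
deff = 2.9535798 / 4.3871921 = 0.6732.

0.6732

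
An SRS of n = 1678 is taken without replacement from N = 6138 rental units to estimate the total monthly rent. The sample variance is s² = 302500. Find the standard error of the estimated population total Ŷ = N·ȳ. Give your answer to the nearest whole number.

70250

Var(Ŷ) = N²·Var(ȳ) = N²·(1 − n/N)·s²/n.
f = 1678/6138 = 0.27337895; Var(ȳ) = 0.72662105·302500/1678 = 130.99098.
Var(Ŷ) = 6138² · 130.99098 = 4.9350909 × 10^9.
SE(Ŷ) = √(4.9350909 × 10^9) = 70250.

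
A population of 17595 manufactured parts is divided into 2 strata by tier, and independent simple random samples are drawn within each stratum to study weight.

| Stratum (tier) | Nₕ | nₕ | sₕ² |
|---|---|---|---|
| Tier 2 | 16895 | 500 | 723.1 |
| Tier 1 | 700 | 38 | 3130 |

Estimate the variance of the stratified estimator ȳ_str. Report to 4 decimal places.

Var(ȳ_str) = Σₕ Wₕ²(1 − fₕ)sₕ²/nₕ with Wₕ = Nₕ/N, N = 17595.
Tier 2: Wₕ = 0.96021597; term = 0.96021597²·(1 − 0.02959455)·723.1/500 = 1.2939558.
Tier 1: Wₕ = 0.03978403; term = 0.03978403²·(1 − 0.05428571)·3130/38 = 0.12329295.
Sum = 1.4172488.

1.4172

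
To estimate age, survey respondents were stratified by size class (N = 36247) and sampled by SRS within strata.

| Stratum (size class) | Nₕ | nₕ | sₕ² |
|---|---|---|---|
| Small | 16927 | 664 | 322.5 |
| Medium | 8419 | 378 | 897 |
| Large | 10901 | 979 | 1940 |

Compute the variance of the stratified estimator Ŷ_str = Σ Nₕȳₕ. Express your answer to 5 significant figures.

Var(Ŷ_str) = Σₕ Nₕ²(1 − fₕ)sₕ²/nₕ.
Small: 16927²·(1 − 664/16927)·322.5/664 = 1.3370335 × 10^8.
Medium: 8419²·(1 − 378/8419)·897/378 = 1.6064648 × 10^8.
Large: 10901²·(1 − 979/10901)·1940/979 = 2.1433081 × 10^8.
Sum = 5.0868064 × 10^8.

5.0868 × 10^8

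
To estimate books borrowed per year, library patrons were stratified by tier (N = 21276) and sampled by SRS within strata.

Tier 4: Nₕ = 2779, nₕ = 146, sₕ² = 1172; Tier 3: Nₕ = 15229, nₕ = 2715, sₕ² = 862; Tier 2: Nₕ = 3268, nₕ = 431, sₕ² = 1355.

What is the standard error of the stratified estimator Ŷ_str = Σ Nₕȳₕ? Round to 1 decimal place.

12181.6

Var(Ŷ_str) = Σₕ Nₕ²(1 − fₕ)sₕ²/nₕ.
Tier 4: 2779²·(1 − 146/2779)·1172/146 = 5.8737325 × 10^7.
Tier 3: 15229²·(1 − 2715/15229)·862/2715 = 6.0506909 × 10^7.
Tier 2: 3268²·(1 − 431/3268)·1355/431 = 2.9147641 × 10^7.
Sum = 1.4839188 × 10^8.
SE = √(1.4839188 × 10^8) = 12181.6.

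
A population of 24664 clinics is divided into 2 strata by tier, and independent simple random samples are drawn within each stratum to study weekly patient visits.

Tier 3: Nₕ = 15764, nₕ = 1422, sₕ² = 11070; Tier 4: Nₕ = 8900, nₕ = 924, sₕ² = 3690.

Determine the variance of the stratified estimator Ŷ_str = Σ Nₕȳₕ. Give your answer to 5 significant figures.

2.0435 × 10^9

Var(Ŷ_str) = Σₕ Nₕ²(1 − fₕ)sₕ²/nₕ.
Tier 3: 15764²·(1 − 1422/15764)·11070/1422 = 1.7600466 × 10^9.
Tier 4: 8900²·(1 − 924/8900)·3690/924 = 2.8348465 × 10^8.
Sum = 2.0435313 × 10^9.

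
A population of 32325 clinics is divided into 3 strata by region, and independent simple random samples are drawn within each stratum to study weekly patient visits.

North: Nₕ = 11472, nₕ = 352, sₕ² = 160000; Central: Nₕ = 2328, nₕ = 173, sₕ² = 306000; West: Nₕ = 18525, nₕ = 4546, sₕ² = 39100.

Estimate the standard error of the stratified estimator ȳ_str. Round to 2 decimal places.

8.13

Var(ȳ_str) = Σₕ Wₕ²(1 − fₕ)sₕ²/nₕ with Wₕ = Nₕ/N, N = 32325.
North: Wₕ = 0.35489559; term = 0.35489559²·(1 − 0.03068340)·160000/352 = 55.493763.
Central: Wₕ = 0.07201856; term = 0.07201856²·(1 − 0.07431271)·306000/173 = 8.4923622.
West: Wₕ = 0.57308585; term = 0.57308585²·(1 − 0.24539811)·39100/4546 = 2.1315944.
Sum = 66.11772.
SE = √(66.11772) = 8.13.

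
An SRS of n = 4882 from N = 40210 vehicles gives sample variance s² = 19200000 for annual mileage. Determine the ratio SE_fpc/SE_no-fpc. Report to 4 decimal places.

0.9373

f = n/N = 4882/40210 = 0.12141258.
SE_no-fpc = √(s²/n) = 62.712155; SE_fpc = √((1−f)s²/n) = 58.781981.
Ratio = √(1−f) = 0.93732994.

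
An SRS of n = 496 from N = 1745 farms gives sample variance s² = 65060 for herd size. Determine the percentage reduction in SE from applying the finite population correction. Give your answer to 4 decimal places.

f = n/N = 496/1745 = 0.28424069.
SE_no-fpc = √(s²/n) = 11.452919; SE_fpc = √((1−f)s²/n) = 9.6894627.
Ratio = √(1−f) = 0.84602560. Reduction = 100·(1 − 0.84602560) = 15.3974%.

15.3974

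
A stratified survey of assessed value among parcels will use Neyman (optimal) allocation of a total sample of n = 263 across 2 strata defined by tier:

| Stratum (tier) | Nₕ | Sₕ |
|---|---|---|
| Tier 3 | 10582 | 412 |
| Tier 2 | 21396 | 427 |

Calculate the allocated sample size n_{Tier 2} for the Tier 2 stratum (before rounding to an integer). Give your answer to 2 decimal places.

178.04

Neyman allocation: nₕ = n·NₕSₕ / Σⱼ NⱼSⱼ.
Σ NⱼSⱼ = 10582·412 + 21396·427 = 1.3495876 × 10^7.
n_{Tier 2} = 263·21396·427 / (1.3495876 × 10^7) = 178.04.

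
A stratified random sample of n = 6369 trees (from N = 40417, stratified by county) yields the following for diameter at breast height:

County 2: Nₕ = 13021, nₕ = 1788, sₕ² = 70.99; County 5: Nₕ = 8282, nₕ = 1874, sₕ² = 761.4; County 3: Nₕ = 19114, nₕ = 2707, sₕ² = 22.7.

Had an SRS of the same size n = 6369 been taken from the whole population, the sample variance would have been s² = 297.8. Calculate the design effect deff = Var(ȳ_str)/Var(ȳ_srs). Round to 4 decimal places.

0.4662

Var(ȳ_str) = Σ Wₕ²(1−fₕ)sₕ²/nₕ with Wₕ = Nₕ/40417:
  County 2: (13021/40417)²·(1−1788/13021)·70.99/1788 = 0.0035550164
  County 5: (8282/40417)²·(1−1874/8282)·761.4/1874 = 0.013199968
  County 3: (19114/40417)²·(1−2707/19114)·22.7/2707 = 0.0016098678
  → Var(ȳ_str) = 0.018364852.
Var(ȳ_srs) = (1 − 6369/40417)·297.8/6369 = 0.039389546.
deff = 0.018364852 / 0.039389546 = 0.4662.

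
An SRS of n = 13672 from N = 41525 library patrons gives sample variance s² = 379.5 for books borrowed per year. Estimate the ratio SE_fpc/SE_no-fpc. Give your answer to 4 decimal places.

0.8190

f = n/N = 13672/41525 = 0.32924744.
SE_no-fpc = √(s²/n) = 0.1666057; SE_fpc = √((1−f)s²/n) = 0.13644921.
Ratio = √(1−f) = 0.81899485.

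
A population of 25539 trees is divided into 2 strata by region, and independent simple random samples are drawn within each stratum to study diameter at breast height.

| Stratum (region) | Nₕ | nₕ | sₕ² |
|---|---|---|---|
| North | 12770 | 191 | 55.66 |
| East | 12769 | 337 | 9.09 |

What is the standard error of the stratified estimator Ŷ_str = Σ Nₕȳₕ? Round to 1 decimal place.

7147.9

Var(Ŷ_str) = Σₕ Nₕ²(1 − fₕ)sₕ²/nₕ.
North: 12770²·(1 − 191/12770)·55.66/191 = 4.6810885 × 10^7.
East: 12769²·(1 − 337/12769)·9.09/337 = 4.2818542 × 10^6.
Sum = 5.1092739 × 10^7.
SE = √(5.1092739 × 10^7) = 7147.9.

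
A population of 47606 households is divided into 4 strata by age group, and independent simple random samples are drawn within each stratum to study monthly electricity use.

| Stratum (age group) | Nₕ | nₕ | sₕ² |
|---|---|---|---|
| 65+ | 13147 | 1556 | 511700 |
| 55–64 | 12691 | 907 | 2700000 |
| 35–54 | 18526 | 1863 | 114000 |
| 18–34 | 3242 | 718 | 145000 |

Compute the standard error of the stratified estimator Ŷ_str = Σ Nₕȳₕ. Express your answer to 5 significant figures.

718220

Var(Ŷ_str) = Σₕ Nₕ²(1 − fₕ)sₕ²/nₕ.
65+: 13147²·(1 − 1556/13147)·511700/1556 = 5.0113345 × 10^10.
55–64: 12691²·(1 − 907/12691)·2700000/907 = 4.4518965 × 10^11.
35–54: 18526²·(1 − 1863/18526)·114000/1863 = 1.8889778 × 10^10.
18–34: 3242²·(1 − 718/3242)·145000/718 = 1.6525169 × 10^9.
Sum = 5.1584529 × 10^11.
SE = √(5.1584529 × 10^11) = 718220.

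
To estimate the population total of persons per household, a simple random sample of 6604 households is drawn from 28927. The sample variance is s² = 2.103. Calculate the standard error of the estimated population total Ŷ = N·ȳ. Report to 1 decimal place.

453.5

Var(Ŷ) = N²·Var(ȳ) = N²·(1 − n/N)·s²/n.
f = 6604/28927 = 0.22829882; Var(ȳ) = 0.77170118·2.103/6604 = 2.4574312 × 10^-4.
Var(Ŷ) = 28927² · (2.4574312 × 10^-4) = 205630.8.
SE(Ŷ) = √(205630.8) = 453.5.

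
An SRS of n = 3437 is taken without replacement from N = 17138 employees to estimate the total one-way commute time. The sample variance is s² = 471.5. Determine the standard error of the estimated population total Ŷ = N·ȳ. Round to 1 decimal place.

5675.5

Var(Ŷ) = N²·Var(ȳ) = N²·(1 − n/N)·s²/n.
f = 3437/17138 = 0.20054849; Var(ȳ) = 0.79945151·471.5/3437 = 0.10967163.
Var(Ŷ) = 17138² · 0.10967163 = 3.2211769 × 10^7.
SE(Ŷ) = √(3.2211769 × 10^7) = 5675.5.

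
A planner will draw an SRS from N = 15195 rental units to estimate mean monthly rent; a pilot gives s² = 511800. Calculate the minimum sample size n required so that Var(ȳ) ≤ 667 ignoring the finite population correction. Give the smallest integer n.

Without fpc, n₀ = s²/D = 511800/667 = 767.3163.
Rounding up, n = 768.

768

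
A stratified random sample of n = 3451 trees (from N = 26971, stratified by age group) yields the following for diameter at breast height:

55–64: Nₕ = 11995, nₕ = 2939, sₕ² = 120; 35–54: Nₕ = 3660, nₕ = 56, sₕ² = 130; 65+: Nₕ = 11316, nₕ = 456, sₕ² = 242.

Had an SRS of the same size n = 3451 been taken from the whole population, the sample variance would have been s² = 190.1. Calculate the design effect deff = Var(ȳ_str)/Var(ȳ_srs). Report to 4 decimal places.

2.8696

Var(ȳ_str) = Σ Wₕ²(1−fₕ)sₕ²/nₕ with Wₕ = Nₕ/26971:
  55–64: (11995/26971)²·(1−2939/11995)·120/2939 = 0.0060971128
  35–54: (3660/26971)²·(1−56/3660)·130/56 = 0.042094669
  65+: (11316/26971)²·(1−456/11316)·242/456 = 0.089655965
  → Var(ȳ_str) = 0.13784775.
Var(ȳ_srs) = (1 − 3451/26971)·190.1/3451 = 0.048037171.
deff = 0.13784775 / 0.048037171 = 2.8696.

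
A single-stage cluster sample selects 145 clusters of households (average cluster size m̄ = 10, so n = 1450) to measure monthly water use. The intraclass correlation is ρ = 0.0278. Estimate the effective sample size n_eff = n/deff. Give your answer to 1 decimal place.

deff = 1 + (10 − 1)·0.0278 = 1 + 0.2502 = 1.2502.
n_eff = 1450 / 1.2502 = 1159.8.

1159.8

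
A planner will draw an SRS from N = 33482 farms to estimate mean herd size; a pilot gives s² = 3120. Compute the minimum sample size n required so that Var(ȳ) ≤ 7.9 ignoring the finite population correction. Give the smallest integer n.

395

Without fpc, n₀ = s²/D = 3120/7.9 = 394.9367.
Rounding up, n = 395.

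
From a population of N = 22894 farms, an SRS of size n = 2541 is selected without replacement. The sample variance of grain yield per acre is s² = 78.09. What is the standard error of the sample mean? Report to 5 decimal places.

Under SRS without replacement, Var(ȳ) = (1 − f)·s²/n with f = n/N = 2541/22894 = 0.11098978.
Var(ȳ) = (1 − 0.11098978)·78.09/2541 = 0.88901022·0.030731995 = 0.027321058.
SE(ȳ) = √(0.027321058) = 0.16529.

0.16529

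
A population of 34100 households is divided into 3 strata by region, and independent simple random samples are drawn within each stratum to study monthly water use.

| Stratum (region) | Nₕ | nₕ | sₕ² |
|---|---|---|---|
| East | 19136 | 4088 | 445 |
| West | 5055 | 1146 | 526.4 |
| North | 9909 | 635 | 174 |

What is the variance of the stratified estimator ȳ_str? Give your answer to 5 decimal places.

Var(ȳ_str) = Σₕ Wₕ²(1 − fₕ)sₕ²/nₕ with Wₕ = Nₕ/N, N = 34100.
East: Wₕ = 0.56117302; term = 0.56117302²·(1 − 0.21362876)·445/4088 = 0.026956923.
West: Wₕ = 0.14824047; term = 0.14824047²·(1 − 0.22670623)·526.4/1146 = 0.0078056547.
North: Wₕ = 0.29058651; term = 0.29058651²·(1 − 0.06408316)·174/635 = 0.021655274.
Sum = 0.056417852.

0.05642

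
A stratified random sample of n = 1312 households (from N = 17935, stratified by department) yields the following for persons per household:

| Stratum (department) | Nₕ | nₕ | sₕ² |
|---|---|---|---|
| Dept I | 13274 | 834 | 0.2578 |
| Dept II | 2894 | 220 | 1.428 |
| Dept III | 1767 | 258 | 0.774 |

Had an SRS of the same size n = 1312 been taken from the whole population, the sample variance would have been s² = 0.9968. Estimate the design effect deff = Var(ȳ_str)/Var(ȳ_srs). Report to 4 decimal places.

Var(ȳ_str) = Σ Wₕ²(1−fₕ)sₕ²/nₕ with Wₕ = Nₕ/17935:
  Dept I: (13274/17935)²·(1−834/13274)·0.2578/834 = 1.5868515 × 10^-4
  Dept II: (2894/17935)²·(1−220/2894)·1.428/220 = 1.5615744 × 10^-4
  Dept III: (1767/17935)²·(1−258/1767)·0.774/258 = 2.4868196 × 10^-5
  → Var(ȳ_str) = 3.3971079 × 10^-4.
Var(ȳ_srs) = (1 − 1312/17935)·0.9968/1312 = 7.0417762 × 10^-4.
deff = (3.3971079 × 10^-4) / (7.0417762 × 10^-4) = 0.4824.

0.4824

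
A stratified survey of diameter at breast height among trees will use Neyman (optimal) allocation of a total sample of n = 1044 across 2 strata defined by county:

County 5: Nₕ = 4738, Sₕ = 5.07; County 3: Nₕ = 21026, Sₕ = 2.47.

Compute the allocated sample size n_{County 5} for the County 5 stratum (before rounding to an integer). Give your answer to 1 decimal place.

330.2

Neyman allocation: nₕ = n·NₕSₕ / Σⱼ NⱼSⱼ.
Σ NⱼSⱼ = 4738·5.07 + 21026·2.47 = 75955.88.
n_{County 5} = 1044·4738·5.07 / 75955.88 = 330.2.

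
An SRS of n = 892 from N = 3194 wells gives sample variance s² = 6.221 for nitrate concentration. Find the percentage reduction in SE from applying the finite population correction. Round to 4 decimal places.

15.1044

f = n/N = 892/3194 = 0.27927364.
SE_no-fpc = √(s²/n) = 0.083511767; SE_fpc = √((1−f)s²/n) = 0.070897819.
Ratio = √(1−f) = 0.84895604. Reduction = 100·(1 − 0.84895604) = 15.1044%.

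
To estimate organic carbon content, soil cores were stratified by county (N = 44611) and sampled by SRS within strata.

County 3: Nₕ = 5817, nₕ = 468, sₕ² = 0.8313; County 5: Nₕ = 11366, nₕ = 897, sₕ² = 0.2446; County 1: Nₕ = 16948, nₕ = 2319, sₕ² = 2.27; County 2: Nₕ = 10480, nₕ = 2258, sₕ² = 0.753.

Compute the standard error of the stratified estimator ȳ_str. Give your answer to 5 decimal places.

Var(ȳ_str) = Σₕ Wₕ²(1 − fₕ)sₕ²/nₕ with Wₕ = Nₕ/N, N = 44611.
County 3: Wₕ = 0.13039385; term = 0.13039385²·(1 − 0.08045384)·0.8313/468 = 2.7771521 × 10^-5.
County 5: Wₕ = 0.25478021; term = 0.25478021²·(1 − 0.07891958)·0.2446/897 = 1.6303954 × 10^-5.
County 1: Wₕ = 0.37990630; term = 0.37990630²·(1 − 0.13683030)·2.27/2319 = 1.2194789 × 10^-4.
County 2: Wₕ = 0.23491964; term = 0.23491964²·(1 − 0.21545802)·0.753/2258 = 1.4438626 × 10^-5.
Sum = 1.8046199 × 10^-4.
SE = √(1.8046199 × 10^-4) = 0.01343.

0.01343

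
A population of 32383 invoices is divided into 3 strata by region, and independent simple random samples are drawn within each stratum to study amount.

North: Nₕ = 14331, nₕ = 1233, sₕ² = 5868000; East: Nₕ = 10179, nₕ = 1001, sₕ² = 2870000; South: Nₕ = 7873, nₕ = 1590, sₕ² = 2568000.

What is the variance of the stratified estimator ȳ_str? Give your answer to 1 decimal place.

Var(ȳ_str) = Σₕ Wₕ²(1 − fₕ)sₕ²/nₕ with Wₕ = Nₕ/N, N = 32383.
North: Wₕ = 0.44254702; term = 0.44254702²·(1 − 0.08603726)·5868000/1233 = 851.87201.
East: Wₕ = 0.31433159; term = 0.31433159²·(1 − 0.09833972)·2870000/1001 = 255.42701.
South: Wₕ = 0.24312139; term = 0.24312139²·(1 − 0.20195605)·2568000/1590 = 76.185276.
Sum = 1183.4843.

1183.5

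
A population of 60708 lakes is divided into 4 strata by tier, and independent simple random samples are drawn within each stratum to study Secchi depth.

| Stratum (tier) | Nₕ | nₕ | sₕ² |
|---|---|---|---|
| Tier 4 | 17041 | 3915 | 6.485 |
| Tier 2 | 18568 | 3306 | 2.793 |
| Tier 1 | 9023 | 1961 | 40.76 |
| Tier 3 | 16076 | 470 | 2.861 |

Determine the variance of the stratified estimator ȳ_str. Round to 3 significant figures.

9.39 × 10^-4

Var(ȳ_str) = Σₕ Wₕ²(1 − fₕ)sₕ²/nₕ with Wₕ = Nₕ/N, N = 60708.
Tier 4: Wₕ = 0.28070436; term = 0.28070436²·(1 − 0.22974004)·6.485/3915 = 1.005342 × 10^-4.
Tier 2: Wₕ = 0.30585755; term = 0.30585755²·(1 − 0.17804826)·2.793/3306 = 6.4961017 × 10^-5.
Tier 1: Wₕ = 0.14862951; term = 0.14862951²·(1 − 0.21733348)·40.76/1961 = 3.5937131 × 10^-4.
Tier 3: Wₕ = 0.26480859; term = 0.26480859²·(1 − 0.02923613)·2.861/470 = 4.1437901 × 10^-4.
Sum = 9.3924554 × 10^-4.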